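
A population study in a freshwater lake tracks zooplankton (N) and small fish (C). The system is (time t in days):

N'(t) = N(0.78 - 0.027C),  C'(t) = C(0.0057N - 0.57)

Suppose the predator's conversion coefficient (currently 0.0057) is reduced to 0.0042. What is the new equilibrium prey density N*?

N* ≈ 136

At the interior fixed point, setting dC/dt = 0 with C > 0 fixes N* = (predator death rate)/(NC coefficient) — independent of the other coefficients.
With the change, N* = 0.57/0.0042 = 136; it rises from 100.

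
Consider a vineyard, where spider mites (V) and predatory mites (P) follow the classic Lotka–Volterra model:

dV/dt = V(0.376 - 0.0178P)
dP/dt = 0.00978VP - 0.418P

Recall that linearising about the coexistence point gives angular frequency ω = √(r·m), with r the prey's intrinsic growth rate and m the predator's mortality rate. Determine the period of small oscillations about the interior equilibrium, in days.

T ≈ 15.8 days

Here r = 0.376 and m = 0.418, so r·m = 0.157.
ω = √0.157 = 0.396 per day, hence T = 2π/ω ≈ 15.8 days.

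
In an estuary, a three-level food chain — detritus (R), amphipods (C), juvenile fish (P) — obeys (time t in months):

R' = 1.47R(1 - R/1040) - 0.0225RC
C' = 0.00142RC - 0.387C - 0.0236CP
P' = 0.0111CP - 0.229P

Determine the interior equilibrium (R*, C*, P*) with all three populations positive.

R* ≈ 712, C* ≈ 20.6, P* ≈ 26.4

From dP/dt = 0: 0.0111C* = 0.229, so C* = 20.6.
From dR/dt = 0: 1.47(1 - R*/1040) = 0.0225·20.6, giving R* = 1040·(1 - 0.316) = 712.
From dC/dt = 0: 0.00142·712 - 0.387 = 0.0236P*, so P* = 0.623/0.0236 = 26.4.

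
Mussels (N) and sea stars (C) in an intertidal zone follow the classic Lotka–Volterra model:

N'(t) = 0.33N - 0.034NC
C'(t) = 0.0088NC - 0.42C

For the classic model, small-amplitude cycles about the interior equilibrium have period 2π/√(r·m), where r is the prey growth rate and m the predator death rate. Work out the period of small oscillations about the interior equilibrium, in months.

T ≈ 16.9 months

Here r = 0.33 and m = 0.42, so r·m = 0.139.
ω = √0.139 = 0.372 per month, hence T = 2π/ω ≈ 16.9 months.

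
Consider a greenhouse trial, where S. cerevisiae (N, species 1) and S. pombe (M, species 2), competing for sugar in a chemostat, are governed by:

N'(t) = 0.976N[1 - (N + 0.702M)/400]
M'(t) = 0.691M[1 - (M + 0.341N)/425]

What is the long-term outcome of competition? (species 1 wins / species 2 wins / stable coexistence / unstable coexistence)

stable coexistence

Compare the nullcline intercepts: K1/α12 = 400/0.702 = 570 > K2 = 425; K2/α21 = 425/0.341 = 1250 > K1 = 400.
Since both inequalities hold, each species can invade when rare, so the interior equilibrium is stable.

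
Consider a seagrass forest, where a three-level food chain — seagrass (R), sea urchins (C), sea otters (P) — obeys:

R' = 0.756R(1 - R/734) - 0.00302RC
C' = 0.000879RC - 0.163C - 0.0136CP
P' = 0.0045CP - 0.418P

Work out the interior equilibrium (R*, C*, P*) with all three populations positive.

From dP/dt = 0: 0.0045C* = 0.418, so C* = 92.9.
From dR/dt = 0: 0.756(1 - R*/734) = 0.00302·92.9, giving R* = 734·(1 - 0.371) = 462.
From dC/dt = 0: 0.000879·462 - 0.163 = 0.0136P*, so P* = 0.243/0.0136 = 17.9.

R* ≈ 462, C* ≈ 92.9, P* ≈ 17.9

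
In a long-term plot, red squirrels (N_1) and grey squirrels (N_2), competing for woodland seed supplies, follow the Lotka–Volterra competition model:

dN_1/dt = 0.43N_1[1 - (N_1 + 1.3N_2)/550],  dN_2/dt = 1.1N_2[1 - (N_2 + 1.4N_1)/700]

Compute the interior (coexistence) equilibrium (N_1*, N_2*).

N_1* ≈ 439, N_2* ≈ 85.4

Setting both brackets to zero gives the nullclines N_1 + 1.3N_2 = 550 and 1.4N_1 + N_2 = 700.
Substituting N_2 = 700 - 1.4N_1 into the first: N_1(1 - 1.3·1.4) = 550 - 1.3·700.
So N_1* = -360/-0.82 = 439, and then N_2* = 700 - 1.4·439 = 85.4.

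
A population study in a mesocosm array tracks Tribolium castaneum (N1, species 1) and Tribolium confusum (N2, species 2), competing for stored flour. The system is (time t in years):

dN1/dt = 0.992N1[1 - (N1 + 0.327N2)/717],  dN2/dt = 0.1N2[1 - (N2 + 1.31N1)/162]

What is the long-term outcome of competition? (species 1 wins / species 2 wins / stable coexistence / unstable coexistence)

species 1 excludes species 2

Compare the nullcline intercepts: K1/α12 = 717/0.327 = 2190 > K2 = 162; K2/α21 = 162/1.31 = 124 < K1 = 717.
Since the inequalities point opposite ways, species 1 can invade but species 2 cannot.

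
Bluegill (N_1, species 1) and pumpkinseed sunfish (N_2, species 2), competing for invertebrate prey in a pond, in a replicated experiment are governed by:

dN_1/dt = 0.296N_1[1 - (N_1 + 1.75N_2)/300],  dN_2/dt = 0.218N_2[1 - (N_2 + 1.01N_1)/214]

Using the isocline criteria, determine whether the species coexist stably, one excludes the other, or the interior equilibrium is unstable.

unstable coexistence (outcome depends on initial conditions)

Compare the nullcline intercepts: K1/α12 = 300/1.75 = 171 < K2 = 214; K2/α21 = 214/1.01 = 212 < K1 = 300.
Since both are reversed, neither can invade when rare; the interior point is a saddle.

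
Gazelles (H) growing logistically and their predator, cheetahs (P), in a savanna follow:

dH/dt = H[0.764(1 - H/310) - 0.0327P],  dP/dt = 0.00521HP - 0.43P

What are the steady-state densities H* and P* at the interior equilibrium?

H* ≈ 82.5, P* ≈ 17.1

From dP/dt = 0 with P > 0: 0.00521H* = 0.43, so H* = 82.5.
Substitute into dH/dt = 0: 0.764(1 - 82.5/310) = 0.0327P*.
The bracket is 0.734, giving P* = 0.561/0.0327 = 17.1.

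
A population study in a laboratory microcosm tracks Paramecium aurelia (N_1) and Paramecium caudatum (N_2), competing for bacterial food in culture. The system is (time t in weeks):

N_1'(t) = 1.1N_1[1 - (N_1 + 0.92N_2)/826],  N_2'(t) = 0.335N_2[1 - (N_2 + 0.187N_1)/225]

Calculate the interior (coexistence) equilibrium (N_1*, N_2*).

Setting both brackets to zero gives the nullclines N_1 + 0.92N_2 = 826 and 0.187N_1 + N_2 = 225.
Substituting N_2 = 225 - 0.187N_1 into the first: N_1(1 - 0.92·0.187) = 826 - 0.92·225.
So N_1* = 619/0.828 = 748, and then N_2* = 225 - 0.187·748 = 85.2.

N_1* ≈ 748, N_2* ≈ 85.2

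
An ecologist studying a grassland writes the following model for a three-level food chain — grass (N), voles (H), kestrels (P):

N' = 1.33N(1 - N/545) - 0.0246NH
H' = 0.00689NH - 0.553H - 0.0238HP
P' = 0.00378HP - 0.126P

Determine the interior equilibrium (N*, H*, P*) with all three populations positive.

N* ≈ 209, H* ≈ 33.3, P* ≈ 37.3

From dP/dt = 0: 0.00378H* = 0.126, so H* = 33.3.
From dN/dt = 0: 1.33(1 - N*/545) = 0.0246·33.3, giving N* = 545·(1 - 0.617) = 209.
From dH/dt = 0: 0.00689·209 - 0.553 = 0.0238P*, so P* = 0.887/0.0238 = 37.3.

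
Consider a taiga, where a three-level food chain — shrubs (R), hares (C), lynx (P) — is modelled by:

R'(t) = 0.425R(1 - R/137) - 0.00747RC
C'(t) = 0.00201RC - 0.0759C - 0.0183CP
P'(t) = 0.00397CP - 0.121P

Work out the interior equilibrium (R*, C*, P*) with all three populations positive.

R* ≈ 63.6, C* ≈ 30.5, P* ≈ 2.84

From dP/dt = 0: 0.00397C* = 0.121, so C* = 30.5.
From dR/dt = 0: 0.425(1 - R*/137) = 0.00747·30.5, giving R* = 137·(1 - 0.536) = 63.6.
From dC/dt = 0: 0.00201·63.6 - 0.0759 = 0.0183P*, so P* = 0.052/0.0183 = 2.84.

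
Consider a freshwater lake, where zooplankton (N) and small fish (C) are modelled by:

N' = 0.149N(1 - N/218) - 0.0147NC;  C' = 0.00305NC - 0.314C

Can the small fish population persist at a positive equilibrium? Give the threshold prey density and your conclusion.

The predator equation gives dC/dt > 0 only when N > 0.314/0.00305 = 103.
Without the predator, N → K = 218. Since 218 > 103, the predator can invade and persist.

Threshold N = 103; K > 103, so yes, the predator persists.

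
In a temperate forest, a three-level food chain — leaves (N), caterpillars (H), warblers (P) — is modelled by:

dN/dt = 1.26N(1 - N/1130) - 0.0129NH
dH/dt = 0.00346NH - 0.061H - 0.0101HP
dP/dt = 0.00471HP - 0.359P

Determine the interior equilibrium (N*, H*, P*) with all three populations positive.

From dP/dt = 0: 0.00471H* = 0.359, so H* = 76.2.
From dN/dt = 0: 1.26(1 - N*/1130) = 0.0129·76.2, giving N* = 1130·(1 - 0.78) = 248.
From dH/dt = 0: 0.00346·248 - 0.061 = 0.0101P*, so P* = 0.798/0.0101 = 79.

N* ≈ 248, H* ≈ 76.2, P* ≈ 79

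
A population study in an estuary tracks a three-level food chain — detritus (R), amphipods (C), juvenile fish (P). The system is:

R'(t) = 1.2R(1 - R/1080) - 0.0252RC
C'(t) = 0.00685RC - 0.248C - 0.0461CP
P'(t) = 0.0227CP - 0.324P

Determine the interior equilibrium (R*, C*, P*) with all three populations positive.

From dP/dt = 0: 0.0227C* = 0.324, so C* = 14.3.
From dR/dt = 0: 1.2(1 - R*/1080) = 0.0252·14.3, giving R* = 1080·(1 - 0.3) = 756.
From dC/dt = 0: 0.00685·756 - 0.248 = 0.0461P*, so P* = 4.93/0.0461 = 107.

R* ≈ 756, C* ≈ 14.3, P* ≈ 107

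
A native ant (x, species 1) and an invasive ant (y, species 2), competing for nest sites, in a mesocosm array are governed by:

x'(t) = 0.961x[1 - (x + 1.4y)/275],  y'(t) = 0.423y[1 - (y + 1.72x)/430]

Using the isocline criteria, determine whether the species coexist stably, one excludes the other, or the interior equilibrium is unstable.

Compare the nullcline intercepts: K1/α12 = 275/1.4 = 196 < K2 = 430; K2/α21 = 430/1.72 = 250 < K1 = 275.
Since both are reversed, neither can invade when rare; the interior point is a saddle.

unstable coexistence (outcome depends on initial conditions)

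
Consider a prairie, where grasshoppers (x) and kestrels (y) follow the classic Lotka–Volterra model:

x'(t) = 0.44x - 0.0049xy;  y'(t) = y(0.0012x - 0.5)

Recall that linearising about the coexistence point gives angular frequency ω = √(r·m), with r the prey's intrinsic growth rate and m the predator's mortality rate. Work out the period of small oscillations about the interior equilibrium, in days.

Here r = 0.44 and m = 0.5, so r·m = 0.22.
ω = √0.22 = 0.469 per day, hence T = 2π/ω ≈ 13.4 days.

T ≈ 13.4 days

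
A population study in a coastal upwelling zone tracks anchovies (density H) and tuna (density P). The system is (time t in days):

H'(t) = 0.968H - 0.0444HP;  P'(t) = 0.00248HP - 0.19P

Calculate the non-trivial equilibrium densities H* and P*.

Set dP/dt = 0 with P > 0: 0.00248H - 0.19 = 0, so H* = 0.19/0.00248 = 76.6.
Set dH/dt = 0 with H > 0: 0.968 - 0.0444P = 0, so P* = 0.968/0.0444 = 21.8.

H* ≈ 76.6, P* ≈ 21.8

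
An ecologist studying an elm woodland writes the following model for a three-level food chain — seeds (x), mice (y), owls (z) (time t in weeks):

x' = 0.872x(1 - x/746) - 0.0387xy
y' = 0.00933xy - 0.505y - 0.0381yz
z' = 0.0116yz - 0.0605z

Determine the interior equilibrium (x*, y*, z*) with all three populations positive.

x* ≈ 573, y* ≈ 5.22, z* ≈ 127

From dz/dt = 0: 0.0116y* = 0.0605, so y* = 5.22.
From dx/dt = 0: 0.872(1 - x*/746) = 0.0387·5.22, giving x* = 746·(1 - 0.231) = 573.
From dy/dt = 0: 0.00933·573 - 0.505 = 0.0381z*, so z* = 4.84/0.0381 = 127.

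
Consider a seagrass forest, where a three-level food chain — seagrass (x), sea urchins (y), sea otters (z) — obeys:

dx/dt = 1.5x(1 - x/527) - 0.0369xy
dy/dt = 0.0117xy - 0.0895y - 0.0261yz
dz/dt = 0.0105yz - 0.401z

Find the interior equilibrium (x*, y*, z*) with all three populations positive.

x* ≈ 31.9, y* ≈ 38.2, z* ≈ 10.9

From dz/dt = 0: 0.0105y* = 0.401, so y* = 38.2.
From dx/dt = 0: 1.5(1 - x*/527) = 0.0369·38.2, giving x* = 527·(1 - 0.939) = 31.9.
From dy/dt = 0: 0.0117·31.9 - 0.0895 = 0.0261z*, so z* = 0.284/0.0261 = 10.9.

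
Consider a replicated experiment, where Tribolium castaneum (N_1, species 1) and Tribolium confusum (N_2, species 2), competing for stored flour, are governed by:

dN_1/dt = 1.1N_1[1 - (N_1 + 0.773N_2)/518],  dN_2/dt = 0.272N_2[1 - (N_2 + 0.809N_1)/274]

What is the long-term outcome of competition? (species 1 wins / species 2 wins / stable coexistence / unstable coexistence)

Compare the nullcline intercepts: K1/α12 = 518/0.773 = 670 > K2 = 274; K2/α21 = 274/0.809 = 339 < K1 = 518.
Since the inequalities point opposite ways, species 1 can invade but species 2 cannot.

species 1 excludes species 2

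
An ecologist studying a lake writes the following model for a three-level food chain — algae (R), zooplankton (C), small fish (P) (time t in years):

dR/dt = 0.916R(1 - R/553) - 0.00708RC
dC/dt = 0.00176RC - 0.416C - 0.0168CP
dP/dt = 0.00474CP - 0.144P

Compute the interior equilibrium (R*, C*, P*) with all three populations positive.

From dP/dt = 0: 0.00474C* = 0.144, so C* = 30.4.
From dR/dt = 0: 0.916(1 - R*/553) = 0.00708·30.4, giving R* = 553·(1 - 0.235) = 423.
From dC/dt = 0: 0.00176·423 - 0.416 = 0.0168P*, so P* = 0.329/0.0168 = 19.6.

R* ≈ 423, C* ≈ 30.4, P* ≈ 19.6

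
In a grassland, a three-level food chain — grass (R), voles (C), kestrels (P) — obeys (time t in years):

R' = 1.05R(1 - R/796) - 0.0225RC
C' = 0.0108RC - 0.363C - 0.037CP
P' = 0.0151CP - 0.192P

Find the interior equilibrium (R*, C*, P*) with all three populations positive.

R* ≈ 579, C* ≈ 12.7, P* ≈ 159

From dP/dt = 0: 0.0151C* = 0.192, so C* = 12.7.
From dR/dt = 0: 1.05(1 - R*/796) = 0.0225·12.7, giving R* = 796·(1 - 0.272) = 579.
From dC/dt = 0: 0.0108·579 - 0.363 = 0.037P*, so P* = 5.89/0.037 = 159.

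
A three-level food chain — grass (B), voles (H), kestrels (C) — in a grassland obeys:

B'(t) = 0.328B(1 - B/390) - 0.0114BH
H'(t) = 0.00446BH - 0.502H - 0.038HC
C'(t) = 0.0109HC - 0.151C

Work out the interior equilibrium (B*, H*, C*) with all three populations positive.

From dC/dt = 0: 0.0109H* = 0.151, so H* = 13.9.
From dB/dt = 0: 0.328(1 - B*/390) = 0.0114·13.9, giving B* = 390·(1 - 0.481) = 202.
From dH/dt = 0: 0.00446·202 - 0.502 = 0.038C*, so C* = 0.4/0.038 = 10.5.

B* ≈ 202, H* ≈ 13.9, C* ≈ 10.5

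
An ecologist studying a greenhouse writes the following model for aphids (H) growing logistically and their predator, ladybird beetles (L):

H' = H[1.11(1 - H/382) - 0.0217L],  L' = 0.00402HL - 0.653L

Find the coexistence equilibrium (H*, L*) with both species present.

From dL/dt = 0 with L > 0: 0.00402H* = 0.653, so H* = 162.
Substitute into dH/dt = 0: 1.11(1 - 162/382) = 0.0217L*.
The bracket is 0.575, giving L* = 0.638/0.0217 = 29.4.

H* ≈ 162, L* ≈ 29.4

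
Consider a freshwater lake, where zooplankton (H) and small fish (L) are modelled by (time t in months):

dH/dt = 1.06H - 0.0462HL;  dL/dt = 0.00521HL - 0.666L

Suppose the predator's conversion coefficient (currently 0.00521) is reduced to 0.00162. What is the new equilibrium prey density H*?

H* ≈ 411

At the interior fixed point, setting dL/dt = 0 with L > 0 fixes H* = (predator death rate)/(HL coefficient) — independent of the other coefficients.
With the change, H* = 0.666/0.00162 = 411; it rises from 128.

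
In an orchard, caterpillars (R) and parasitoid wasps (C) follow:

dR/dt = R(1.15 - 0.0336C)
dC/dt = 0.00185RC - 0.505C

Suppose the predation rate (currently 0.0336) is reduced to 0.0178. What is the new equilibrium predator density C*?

At the interior fixed point, setting dR/dt = 0 with R > 0 fixes C* = (prey growth rate)/(RC coefficient) — independent of the other coefficients.
With the change, C* = 1.15/0.0178 = 64.6; it rises from 34.2.

C* ≈ 64.6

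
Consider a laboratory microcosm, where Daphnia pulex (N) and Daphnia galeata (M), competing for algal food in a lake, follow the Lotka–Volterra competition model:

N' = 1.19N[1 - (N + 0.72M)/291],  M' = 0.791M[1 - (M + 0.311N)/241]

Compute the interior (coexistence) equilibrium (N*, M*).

N* ≈ 151, M* ≈ 194

Setting both brackets to zero gives the nullclines N + 0.72M = 291 and 0.311N + M = 241.
Substituting M = 241 - 0.311N into the first: N(1 - 0.72·0.311) = 291 - 0.72·241.
So N* = 117/0.776 = 151, and then M* = 241 - 0.311·151 = 194.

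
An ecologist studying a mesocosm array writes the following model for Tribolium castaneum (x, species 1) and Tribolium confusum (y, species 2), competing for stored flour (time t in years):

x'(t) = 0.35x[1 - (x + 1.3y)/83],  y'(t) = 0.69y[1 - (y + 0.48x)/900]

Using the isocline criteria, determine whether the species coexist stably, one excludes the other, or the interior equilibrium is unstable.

Compare the nullcline intercepts: K1/α12 = 83/1.3 = 63.8 < K2 = 900; K2/α21 = 900/0.48 = 1880 > K1 = 83.
Since the inequalities point opposite ways, species 2 can invade but species 1 cannot.

species 2 excludes species 1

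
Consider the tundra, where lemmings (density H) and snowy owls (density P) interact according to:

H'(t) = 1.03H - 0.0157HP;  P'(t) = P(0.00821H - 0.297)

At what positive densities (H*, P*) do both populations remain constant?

H* ≈ 36.2, P* ≈ 65.6

Set dP/dt = 0 with P > 0: 0.00821H - 0.297 = 0, so H* = 0.297/0.00821 = 36.2.
Set dH/dt = 0 with H > 0: 1.03 - 0.0157P = 0, so P* = 1.03/0.0157 = 65.6.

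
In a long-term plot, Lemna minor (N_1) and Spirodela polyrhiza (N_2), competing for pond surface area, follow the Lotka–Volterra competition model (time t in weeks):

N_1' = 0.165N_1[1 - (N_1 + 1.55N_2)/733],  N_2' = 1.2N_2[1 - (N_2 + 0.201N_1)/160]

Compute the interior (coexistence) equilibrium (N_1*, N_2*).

Setting both brackets to zero gives the nullclines N_1 + 1.55N_2 = 733 and 0.201N_1 + N_2 = 160.
Substituting N_2 = 160 - 0.201N_1 into the first: N_1(1 - 1.55·0.201) = 733 - 1.55·160.
So N_1* = 485/0.688 = 704, and then N_2* = 160 - 0.201·704 = 18.4.

N_1* ≈ 704, N_2* ≈ 18.4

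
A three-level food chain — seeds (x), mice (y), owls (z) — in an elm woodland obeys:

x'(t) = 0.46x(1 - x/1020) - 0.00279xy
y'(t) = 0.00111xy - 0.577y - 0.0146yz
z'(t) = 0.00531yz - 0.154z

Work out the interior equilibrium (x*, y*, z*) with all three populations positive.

x* ≈ 841, y* ≈ 29, z* ≈ 24.4

From dz/dt = 0: 0.00531y* = 0.154, so y* = 29.
From dx/dt = 0: 0.46(1 - x*/1020) = 0.00279·29, giving x* = 1020·(1 - 0.176) = 841.
From dy/dt = 0: 0.00111·841 - 0.577 = 0.0146z*, so z* = 0.356/0.0146 = 24.4.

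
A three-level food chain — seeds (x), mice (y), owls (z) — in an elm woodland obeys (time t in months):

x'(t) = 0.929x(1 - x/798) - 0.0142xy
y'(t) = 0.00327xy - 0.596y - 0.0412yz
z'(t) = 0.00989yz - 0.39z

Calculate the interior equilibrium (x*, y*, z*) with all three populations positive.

From dz/dt = 0: 0.00989y* = 0.39, so y* = 39.4.
From dx/dt = 0: 0.929(1 - x*/798) = 0.0142·39.4, giving x* = 798·(1 - 0.603) = 317.
From dy/dt = 0: 0.00327·317 - 0.596 = 0.0412z*, so z* = 0.441/0.0412 = 10.7.

x* ≈ 317, y* ≈ 39.4, z* ≈ 10.7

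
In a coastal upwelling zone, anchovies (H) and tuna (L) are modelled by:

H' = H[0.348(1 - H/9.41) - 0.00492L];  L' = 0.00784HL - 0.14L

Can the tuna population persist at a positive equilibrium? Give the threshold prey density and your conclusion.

Threshold H = 17.9; K < 17.9, so no, the predator goes extinct.

The predator equation gives dL/dt > 0 only when H > 0.14/0.00784 = 17.9.
Without the predator, H → K = 9.41. Since 9.41 < 17.9, the predator cannot invade.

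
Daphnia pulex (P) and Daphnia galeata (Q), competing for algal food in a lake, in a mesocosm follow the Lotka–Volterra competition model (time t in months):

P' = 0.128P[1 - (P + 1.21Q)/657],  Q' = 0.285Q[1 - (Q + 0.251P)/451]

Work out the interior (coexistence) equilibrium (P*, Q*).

Setting both brackets to zero gives the nullclines P + 1.21Q = 657 and 0.251P + Q = 451.
Substituting Q = 451 - 0.251P into the first: P(1 - 1.21·0.251) = 657 - 1.21·451.
So P* = 111/0.696 = 160, and then Q* = 451 - 0.251·160 = 411.

P* ≈ 160, Q* ≈ 411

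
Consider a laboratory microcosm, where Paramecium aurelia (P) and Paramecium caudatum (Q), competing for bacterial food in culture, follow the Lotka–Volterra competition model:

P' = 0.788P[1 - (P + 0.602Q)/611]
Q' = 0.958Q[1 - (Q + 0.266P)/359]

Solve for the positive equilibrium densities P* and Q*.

P* ≈ 470, Q* ≈ 234

Setting both brackets to zero gives the nullclines P + 0.602Q = 611 and 0.266P + Q = 359.
Substituting Q = 359 - 0.266P into the first: P(1 - 0.602·0.266) = 611 - 0.602·359.
So P* = 395/0.84 = 470, and then Q* = 359 - 0.266·470 = 234.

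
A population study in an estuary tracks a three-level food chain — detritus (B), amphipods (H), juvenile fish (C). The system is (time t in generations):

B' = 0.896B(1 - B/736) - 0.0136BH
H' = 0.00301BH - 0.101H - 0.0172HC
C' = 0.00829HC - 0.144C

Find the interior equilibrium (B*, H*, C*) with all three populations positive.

From dC/dt = 0: 0.00829H* = 0.144, so H* = 17.4.
From dB/dt = 0: 0.896(1 - B*/736) = 0.0136·17.4, giving B* = 736·(1 - 0.264) = 542.
From dH/dt = 0: 0.00301·542 - 0.101 = 0.0172C*, so C* = 1.53/0.0172 = 89.

B* ≈ 542, H* ≈ 17.4, C* ≈ 89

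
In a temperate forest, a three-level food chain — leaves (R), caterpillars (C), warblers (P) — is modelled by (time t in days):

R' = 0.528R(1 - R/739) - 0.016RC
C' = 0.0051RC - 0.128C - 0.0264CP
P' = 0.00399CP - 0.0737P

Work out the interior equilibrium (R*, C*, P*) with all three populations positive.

R* ≈ 325, C* ≈ 18.5, P* ≈ 58

From dP/dt = 0: 0.00399C* = 0.0737, so C* = 18.5.
From dR/dt = 0: 0.528(1 - R*/739) = 0.016·18.5, giving R* = 739·(1 - 0.56) = 325.
From dC/dt = 0: 0.0051·325 - 0.128 = 0.0264P*, so P* = 1.53/0.0264 = 58.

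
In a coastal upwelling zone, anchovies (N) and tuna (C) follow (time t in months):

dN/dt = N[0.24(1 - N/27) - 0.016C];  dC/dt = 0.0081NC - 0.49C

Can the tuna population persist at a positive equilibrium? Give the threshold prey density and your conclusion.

Threshold N = 60.5; K < 60.5, so no, the predator goes extinct.

The predator equation gives dC/dt > 0 only when N > 0.49/0.0081 = 60.5.
Without the predator, N → K = 27. Since 27 < 60.5, the predator cannot invade.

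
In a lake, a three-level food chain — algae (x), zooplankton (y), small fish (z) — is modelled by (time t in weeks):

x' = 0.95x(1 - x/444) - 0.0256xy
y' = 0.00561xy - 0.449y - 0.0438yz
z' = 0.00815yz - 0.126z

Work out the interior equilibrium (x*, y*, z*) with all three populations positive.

From dz/dt = 0: 0.00815y* = 0.126, so y* = 15.5.
From dx/dt = 0: 0.95(1 - x*/444) = 0.0256·15.5, giving x* = 444·(1 - 0.417) = 259.
From dy/dt = 0: 0.00561·259 - 0.449 = 0.0438z*, so z* = 1/0.0438 = 22.9.

x* ≈ 259, y* ≈ 15.5, z* ≈ 22.9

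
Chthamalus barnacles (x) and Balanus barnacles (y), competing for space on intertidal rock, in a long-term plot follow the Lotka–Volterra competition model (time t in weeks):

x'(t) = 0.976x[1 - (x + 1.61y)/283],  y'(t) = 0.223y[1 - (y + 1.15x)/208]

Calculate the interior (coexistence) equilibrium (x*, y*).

x* ≈ 60.9, y* ≈ 138

Setting both brackets to zero gives the nullclines x + 1.61y = 283 and 1.15x + y = 208.
Substituting y = 208 - 1.15x into the first: x(1 - 1.61·1.15) = 283 - 1.61·208.
So x* = -51.9/-0.851 = 60.9, and then y* = 208 - 1.15·60.9 = 138.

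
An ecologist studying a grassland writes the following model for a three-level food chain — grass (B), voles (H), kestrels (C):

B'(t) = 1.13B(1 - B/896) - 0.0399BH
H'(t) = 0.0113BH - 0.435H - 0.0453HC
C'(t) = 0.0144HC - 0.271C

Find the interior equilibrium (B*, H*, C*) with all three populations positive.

B* ≈ 301, H* ≈ 18.8, C* ≈ 65.4

From dC/dt = 0: 0.0144H* = 0.271, so H* = 18.8.
From dB/dt = 0: 1.13(1 - B*/896) = 0.0399·18.8, giving B* = 896·(1 - 0.665) = 301.
From dH/dt = 0: 0.0113·301 - 0.435 = 0.0453C*, so C* = 2.96/0.0453 = 65.4.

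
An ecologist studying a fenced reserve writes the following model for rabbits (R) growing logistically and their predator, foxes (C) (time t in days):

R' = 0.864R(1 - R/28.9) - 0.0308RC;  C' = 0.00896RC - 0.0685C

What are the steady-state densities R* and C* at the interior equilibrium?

From dC/dt = 0 with C > 0: 0.00896R* = 0.0685, so R* = 7.65.
Substitute into dR/dt = 0: 0.864(1 - 7.65/28.9) = 0.0308C*.
The bracket is 0.735, giving C* = 0.635/0.0308 = 20.6.

R* ≈ 7.65, C* ≈ 20.6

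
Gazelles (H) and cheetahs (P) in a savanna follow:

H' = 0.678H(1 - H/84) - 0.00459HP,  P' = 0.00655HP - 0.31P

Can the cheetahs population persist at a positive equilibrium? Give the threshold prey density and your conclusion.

Threshold H = 47.3; K > 47.3, so yes, the predator persists.

The predator equation gives dP/dt > 0 only when H > 0.31/0.00655 = 47.3.
Without the predator, H → K = 84. Since 84 > 47.3, the predator can invade and persist.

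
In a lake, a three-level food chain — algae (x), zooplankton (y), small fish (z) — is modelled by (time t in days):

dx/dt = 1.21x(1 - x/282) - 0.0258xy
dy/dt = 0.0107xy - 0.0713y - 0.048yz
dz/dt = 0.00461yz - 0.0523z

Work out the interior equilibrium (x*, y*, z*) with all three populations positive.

x* ≈ 214, y* ≈ 11.3, z* ≈ 46.2

From dz/dt = 0: 0.00461y* = 0.0523, so y* = 11.3.
From dx/dt = 0: 1.21(1 - x*/282) = 0.0258·11.3, giving x* = 282·(1 - 0.242) = 214.
From dy/dt = 0: 0.0107·214 - 0.0713 = 0.048z*, so z* = 2.22/0.048 = 46.2.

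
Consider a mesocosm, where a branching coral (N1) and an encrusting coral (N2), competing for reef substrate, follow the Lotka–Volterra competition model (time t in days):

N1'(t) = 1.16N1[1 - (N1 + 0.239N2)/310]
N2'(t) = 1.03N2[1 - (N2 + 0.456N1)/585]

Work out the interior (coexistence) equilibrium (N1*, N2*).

Setting both brackets to zero gives the nullclines N1 + 0.239N2 = 310 and 0.456N1 + N2 = 585.
Substituting N2 = 585 - 0.456N1 into the first: N1(1 - 0.239·0.456) = 310 - 0.239·585.
So N1* = 170/0.891 = 191, and then N2* = 585 - 0.456·191 = 498.

N1* ≈ 191, N2* ≈ 498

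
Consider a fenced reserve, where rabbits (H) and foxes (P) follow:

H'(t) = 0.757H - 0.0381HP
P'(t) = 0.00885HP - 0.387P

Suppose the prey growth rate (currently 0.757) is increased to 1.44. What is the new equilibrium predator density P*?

At the interior fixed point, setting dH/dt = 0 with H > 0 fixes P* = (prey growth rate)/(HP coefficient) — independent of the other coefficients.
With the change, P* = 1.44/0.0381 = 37.8; it rises from 19.9.

P* ≈ 37.8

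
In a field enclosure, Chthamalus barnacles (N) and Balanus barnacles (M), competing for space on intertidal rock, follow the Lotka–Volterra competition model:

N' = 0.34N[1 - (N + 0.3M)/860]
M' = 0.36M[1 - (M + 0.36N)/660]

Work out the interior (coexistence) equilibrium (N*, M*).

Setting both brackets to zero gives the nullclines N + 0.3M = 860 and 0.36N + M = 660.
Substituting M = 660 - 0.36N into the first: N(1 - 0.3·0.36) = 860 - 0.3·660.
So N* = 662/0.892 = 742, and then M* = 660 - 0.36·742 = 393.

N* ≈ 742, M* ≈ 393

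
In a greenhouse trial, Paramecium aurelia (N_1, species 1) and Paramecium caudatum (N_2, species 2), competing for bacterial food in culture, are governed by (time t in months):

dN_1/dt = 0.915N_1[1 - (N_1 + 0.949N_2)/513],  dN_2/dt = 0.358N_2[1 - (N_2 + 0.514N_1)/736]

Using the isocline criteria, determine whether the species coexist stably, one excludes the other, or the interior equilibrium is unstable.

species 2 excludes species 1

Compare the nullcline intercepts: K1/α12 = 513/0.949 = 541 < K2 = 736; K2/α21 = 736/0.514 = 1430 > K1 = 513.
Since the inequalities point opposite ways, species 2 can invade but species 1 cannot.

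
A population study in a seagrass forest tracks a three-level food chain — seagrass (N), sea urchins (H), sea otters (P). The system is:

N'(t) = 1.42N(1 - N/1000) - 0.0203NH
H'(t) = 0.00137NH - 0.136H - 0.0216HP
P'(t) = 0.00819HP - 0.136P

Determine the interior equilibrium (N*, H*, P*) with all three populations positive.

N* ≈ 763, H* ≈ 16.6, P* ≈ 42.1

From dP/dt = 0: 0.00819H* = 0.136, so H* = 16.6.
From dN/dt = 0: 1.42(1 - N*/1000) = 0.0203·16.6, giving N* = 1000·(1 - 0.237) = 763.
From dH/dt = 0: 0.00137·763 - 0.136 = 0.0216P*, so P* = 0.909/0.0216 = 42.1.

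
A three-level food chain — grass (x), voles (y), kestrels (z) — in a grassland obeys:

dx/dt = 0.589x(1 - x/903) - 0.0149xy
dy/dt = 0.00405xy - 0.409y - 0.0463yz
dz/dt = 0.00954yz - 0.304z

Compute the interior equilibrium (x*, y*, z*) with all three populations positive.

From dz/dt = 0: 0.00954y* = 0.304, so y* = 31.9.
From dx/dt = 0: 0.589(1 - x*/903) = 0.0149·31.9, giving x* = 903·(1 - 0.806) = 175.
From dy/dt = 0: 0.00405·175 - 0.409 = 0.0463z*, so z* = 0.3/0.0463 = 6.48.

x* ≈ 175, y* ≈ 31.9, z* ≈ 6.48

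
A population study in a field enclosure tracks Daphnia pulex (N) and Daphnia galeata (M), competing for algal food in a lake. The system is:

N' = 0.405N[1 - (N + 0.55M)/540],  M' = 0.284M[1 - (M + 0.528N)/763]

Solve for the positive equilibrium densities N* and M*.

Setting both brackets to zero gives the nullclines N + 0.55M = 540 and 0.528N + M = 763.
Substituting M = 763 - 0.528N into the first: N(1 - 0.55·0.528) = 540 - 0.55·763.
So N* = 120/0.71 = 170, and then M* = 763 - 0.528·170 = 673.

N* ≈ 170, M* ≈ 673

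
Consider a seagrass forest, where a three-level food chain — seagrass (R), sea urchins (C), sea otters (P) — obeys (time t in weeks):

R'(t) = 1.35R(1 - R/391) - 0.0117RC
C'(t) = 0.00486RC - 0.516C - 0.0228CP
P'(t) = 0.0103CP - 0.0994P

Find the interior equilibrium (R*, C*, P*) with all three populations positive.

R* ≈ 358, C* ≈ 9.65, P* ≈ 53.7

From dP/dt = 0: 0.0103C* = 0.0994, so C* = 9.65.
From dR/dt = 0: 1.35(1 - R*/391) = 0.0117·9.65, giving R* = 391·(1 - 0.0836) = 358.
From dC/dt = 0: 0.00486·358 - 0.516 = 0.0228P*, so P* = 1.23/0.0228 = 53.7.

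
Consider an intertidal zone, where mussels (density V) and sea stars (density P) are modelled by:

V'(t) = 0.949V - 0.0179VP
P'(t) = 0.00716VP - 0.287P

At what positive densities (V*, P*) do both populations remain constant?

V* ≈ 40.1, P* ≈ 53

Set dP/dt = 0 with P > 0: 0.00716V - 0.287 = 0, so V* = 0.287/0.00716 = 40.1.
Set dV/dt = 0 with V > 0: 0.949 - 0.0179P = 0, so P* = 0.949/0.0179 = 53.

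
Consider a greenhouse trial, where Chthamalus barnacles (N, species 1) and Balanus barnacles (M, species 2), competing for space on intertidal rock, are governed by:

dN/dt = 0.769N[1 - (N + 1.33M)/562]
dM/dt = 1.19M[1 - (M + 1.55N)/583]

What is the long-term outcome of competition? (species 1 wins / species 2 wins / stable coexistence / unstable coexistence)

Compare the nullcline intercepts: K1/α12 = 562/1.33 = 423 < K2 = 583; K2/α21 = 583/1.55 = 376 < K1 = 562.
Since both are reversed, neither can invade when rare; the interior point is a saddle.

unstable coexistence (outcome depends on initial conditions)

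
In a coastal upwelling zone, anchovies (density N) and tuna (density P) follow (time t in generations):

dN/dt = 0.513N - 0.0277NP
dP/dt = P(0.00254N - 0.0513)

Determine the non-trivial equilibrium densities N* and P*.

Set dP/dt = 0 with P > 0: 0.00254N - 0.0513 = 0, so N* = 0.0513/0.00254 = 20.2.
Set dN/dt = 0 with N > 0: 0.513 - 0.0277P = 0, so P* = 0.513/0.0277 = 18.5.

N* ≈ 20.2, P* ≈ 18.5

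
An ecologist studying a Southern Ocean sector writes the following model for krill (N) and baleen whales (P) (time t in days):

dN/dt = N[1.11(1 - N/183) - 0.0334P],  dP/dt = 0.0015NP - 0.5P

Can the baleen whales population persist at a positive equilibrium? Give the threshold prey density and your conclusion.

Threshold N = 333; K < 333, so no, the predator goes extinct.

The predator equation gives dP/dt > 0 only when N > 0.5/0.0015 = 333.
Without the predator, N → K = 183. Since 183 < 333, the predator cannot invade.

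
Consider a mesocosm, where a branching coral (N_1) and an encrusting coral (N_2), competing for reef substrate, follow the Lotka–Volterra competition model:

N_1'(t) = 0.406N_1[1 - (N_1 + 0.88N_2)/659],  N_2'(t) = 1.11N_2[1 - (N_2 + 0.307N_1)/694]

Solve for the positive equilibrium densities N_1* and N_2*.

Setting both brackets to zero gives the nullclines N_1 + 0.88N_2 = 659 and 0.307N_1 + N_2 = 694.
Substituting N_2 = 694 - 0.307N_1 into the first: N_1(1 - 0.88·0.307) = 659 - 0.88·694.
So N_1* = 48.3/0.73 = 66.2, and then N_2* = 694 - 0.307·66.2 = 674.

N_1* ≈ 66.2, N_2* ≈ 674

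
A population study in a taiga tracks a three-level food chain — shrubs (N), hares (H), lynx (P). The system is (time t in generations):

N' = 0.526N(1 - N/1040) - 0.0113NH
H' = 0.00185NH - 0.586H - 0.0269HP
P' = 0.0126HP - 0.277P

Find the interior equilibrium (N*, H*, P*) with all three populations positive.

N* ≈ 549, H* ≈ 22, P* ≈ 16

From dP/dt = 0: 0.0126H* = 0.277, so H* = 22.
From dN/dt = 0: 0.526(1 - N*/1040) = 0.0113·22, giving N* = 1040·(1 - 0.472) = 549.
From dH/dt = 0: 0.00185·549 - 0.586 = 0.0269P*, so P* = 0.429/0.0269 = 16.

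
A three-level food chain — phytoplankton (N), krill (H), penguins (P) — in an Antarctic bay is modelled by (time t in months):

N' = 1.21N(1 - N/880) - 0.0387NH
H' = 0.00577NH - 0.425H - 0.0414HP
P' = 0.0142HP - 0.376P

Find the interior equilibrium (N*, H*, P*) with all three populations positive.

N* ≈ 135, H* ≈ 26.5, P* ≈ 8.51

From dP/dt = 0: 0.0142H* = 0.376, so H* = 26.5.
From dN/dt = 0: 1.21(1 - N*/880) = 0.0387·26.5, giving N* = 880·(1 - 0.847) = 135.
From dH/dt = 0: 0.00577·135 - 0.425 = 0.0414P*, so P* = 0.352/0.0414 = 8.51.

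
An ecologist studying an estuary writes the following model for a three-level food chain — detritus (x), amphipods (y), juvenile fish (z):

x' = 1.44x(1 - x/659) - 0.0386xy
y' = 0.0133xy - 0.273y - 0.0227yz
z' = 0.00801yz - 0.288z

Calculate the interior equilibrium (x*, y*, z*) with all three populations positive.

From dz/dt = 0: 0.00801y* = 0.288, so y* = 36.
From dx/dt = 0: 1.44(1 - x*/659) = 0.0386·36, giving x* = 659·(1 - 0.964) = 23.9.
From dy/dt = 0: 0.0133·23.9 - 0.273 = 0.0227z*, so z* = 0.0443/0.0227 = 1.95.

x* ≈ 23.9, y* ≈ 36, z* ≈ 1.95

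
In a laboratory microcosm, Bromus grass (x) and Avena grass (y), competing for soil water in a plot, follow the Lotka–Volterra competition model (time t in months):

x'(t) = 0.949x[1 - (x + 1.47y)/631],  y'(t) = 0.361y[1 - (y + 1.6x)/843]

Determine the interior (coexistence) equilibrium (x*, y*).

x* ≈ 450, y* ≈ 123

Setting both brackets to zero gives the nullclines x + 1.47y = 631 and 1.6x + y = 843.
Substituting y = 843 - 1.6x into the first: x(1 - 1.47·1.6) = 631 - 1.47·843.
So x* = -608/-1.35 = 450, and then y* = 843 - 1.6·450 = 123.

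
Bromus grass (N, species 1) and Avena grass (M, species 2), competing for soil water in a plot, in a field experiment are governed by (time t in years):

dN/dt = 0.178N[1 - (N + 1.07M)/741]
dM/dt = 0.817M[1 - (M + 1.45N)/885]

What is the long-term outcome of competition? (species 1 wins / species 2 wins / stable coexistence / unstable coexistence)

unstable coexistence (outcome depends on initial conditions)

Compare the nullcline intercepts: K1/α12 = 741/1.07 = 693 < K2 = 885; K2/α21 = 885/1.45 = 610 < K1 = 741.
Since both are reversed, neither can invade when rare; the interior point is a saddle.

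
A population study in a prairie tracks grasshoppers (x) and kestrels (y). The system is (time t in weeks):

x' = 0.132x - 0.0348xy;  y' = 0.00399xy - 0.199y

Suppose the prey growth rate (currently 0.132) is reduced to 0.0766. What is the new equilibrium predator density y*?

At the interior fixed point, setting dx/dt = 0 with x > 0 fixes y* = (prey growth rate)/(xy coefficient) — independent of the other coefficients.
With the change, y* = 0.0766/0.0348 = 2.2; it falls from 3.79.

y* ≈ 2.2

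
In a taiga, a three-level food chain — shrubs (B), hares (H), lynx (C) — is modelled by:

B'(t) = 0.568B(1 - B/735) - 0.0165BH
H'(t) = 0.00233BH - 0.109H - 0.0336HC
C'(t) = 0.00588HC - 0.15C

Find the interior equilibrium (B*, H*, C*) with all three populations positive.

From dC/dt = 0: 0.00588H* = 0.15, so H* = 25.5.
From dB/dt = 0: 0.568(1 - B*/735) = 0.0165·25.5, giving B* = 735·(1 - 0.741) = 190.
From dH/dt = 0: 0.00233·190 - 0.109 = 0.0336C*, so C* = 0.334/0.0336 = 9.95.

B* ≈ 190, H* ≈ 25.5, C* ≈ 9.95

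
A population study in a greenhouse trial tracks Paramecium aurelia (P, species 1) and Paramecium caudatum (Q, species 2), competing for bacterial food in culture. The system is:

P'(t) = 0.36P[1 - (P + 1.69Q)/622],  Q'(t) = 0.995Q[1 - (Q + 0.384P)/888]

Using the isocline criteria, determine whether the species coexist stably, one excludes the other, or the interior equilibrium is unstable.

Compare the nullcline intercepts: K1/α12 = 622/1.69 = 368 < K2 = 888; K2/α21 = 888/0.384 = 2310 > K1 = 622.
Since the inequalities point opposite ways, species 2 can invade but species 1 cannot.

species 2 excludes species 1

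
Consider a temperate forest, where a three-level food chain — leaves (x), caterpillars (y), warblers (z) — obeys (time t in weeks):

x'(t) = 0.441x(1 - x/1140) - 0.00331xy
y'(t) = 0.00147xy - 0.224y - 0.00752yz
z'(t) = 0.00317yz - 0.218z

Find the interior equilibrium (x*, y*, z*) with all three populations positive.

x* ≈ 552, y* ≈ 68.8, z* ≈ 78

From dz/dt = 0: 0.00317y* = 0.218, so y* = 68.8.
From dx/dt = 0: 0.441(1 - x*/1140) = 0.00331·68.8, giving x* = 1140·(1 - 0.516) = 552.
From dy/dt = 0: 0.00147·552 - 0.224 = 0.00752z*, so z* = 0.587/0.00752 = 78.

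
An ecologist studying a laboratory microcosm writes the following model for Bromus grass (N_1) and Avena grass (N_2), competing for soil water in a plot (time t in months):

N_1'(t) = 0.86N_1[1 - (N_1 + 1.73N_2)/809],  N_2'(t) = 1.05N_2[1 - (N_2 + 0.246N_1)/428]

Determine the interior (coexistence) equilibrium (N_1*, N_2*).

N_1* ≈ 119, N_2* ≈ 399

Setting both brackets to zero gives the nullclines N_1 + 1.73N_2 = 809 and 0.246N_1 + N_2 = 428.
Substituting N_2 = 428 - 0.246N_1 into the first: N_1(1 - 1.73·0.246) = 809 - 1.73·428.
So N_1* = 68.6/0.574 = 119, and then N_2* = 428 - 0.246·119 = 399.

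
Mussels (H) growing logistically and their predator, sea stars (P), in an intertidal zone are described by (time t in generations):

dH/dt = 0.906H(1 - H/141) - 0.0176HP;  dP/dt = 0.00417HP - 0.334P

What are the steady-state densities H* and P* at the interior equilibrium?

From dP/dt = 0 with P > 0: 0.00417H* = 0.334, so H* = 80.1.
Substitute into dH/dt = 0: 0.906(1 - 80.1/141) = 0.0176P*.
The bracket is 0.432, giving P* = 0.391/0.0176 = 22.2.

H* ≈ 80.1, P* ≈ 22.2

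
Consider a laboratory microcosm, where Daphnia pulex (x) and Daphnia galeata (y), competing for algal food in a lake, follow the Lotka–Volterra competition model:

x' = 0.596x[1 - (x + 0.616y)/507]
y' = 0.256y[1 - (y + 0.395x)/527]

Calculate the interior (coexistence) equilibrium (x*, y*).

x* ≈ 241, y* ≈ 432

Setting both brackets to zero gives the nullclines x + 0.616y = 507 and 0.395x + y = 527.
Substituting y = 527 - 0.395x into the first: x(1 - 0.616·0.395) = 507 - 0.616·527.
So x* = 182/0.757 = 241, and then y* = 527 - 0.395·241 = 432.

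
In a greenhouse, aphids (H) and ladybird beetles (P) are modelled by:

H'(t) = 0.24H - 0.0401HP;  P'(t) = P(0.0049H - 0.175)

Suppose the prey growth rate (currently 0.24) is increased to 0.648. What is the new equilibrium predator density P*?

At the interior fixed point, setting dH/dt = 0 with H > 0 fixes P* = (prey growth rate)/(HP coefficient) — independent of the other coefficients.
With the change, P* = 0.648/0.0401 = 16.2; it rises from 5.99.

P* ≈ 16.2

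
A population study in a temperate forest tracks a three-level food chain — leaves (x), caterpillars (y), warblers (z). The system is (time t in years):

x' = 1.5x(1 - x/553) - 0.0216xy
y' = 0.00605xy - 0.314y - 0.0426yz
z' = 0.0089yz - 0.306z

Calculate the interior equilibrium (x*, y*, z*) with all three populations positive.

From dz/dt = 0: 0.0089y* = 0.306, so y* = 34.4.
From dx/dt = 0: 1.5(1 - x*/553) = 0.0216·34.4, giving x* = 553·(1 - 0.495) = 279.
From dy/dt = 0: 0.00605·279 - 0.314 = 0.0426z*, so z* = 1.38/0.0426 = 32.3.

x* ≈ 279, y* ≈ 34.4, z* ≈ 32.3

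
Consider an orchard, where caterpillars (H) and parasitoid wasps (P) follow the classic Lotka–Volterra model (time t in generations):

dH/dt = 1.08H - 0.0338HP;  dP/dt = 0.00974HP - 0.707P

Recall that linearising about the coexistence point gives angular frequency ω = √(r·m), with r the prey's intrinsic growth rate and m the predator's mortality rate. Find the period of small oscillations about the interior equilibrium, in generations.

T ≈ 7.19 generations

Here r = 1.08 and m = 0.707, so r·m = 0.764.
ω = √0.764 = 0.874 per generation, hence T = 2π/ω ≈ 7.19 generations.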